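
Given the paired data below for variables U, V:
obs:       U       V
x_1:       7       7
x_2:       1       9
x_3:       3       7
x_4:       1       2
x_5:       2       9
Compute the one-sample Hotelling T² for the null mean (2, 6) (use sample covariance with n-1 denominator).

Step 1 — sample mean vector:
  mean(U) = (7 + 1 + 3 + 1 + 2) / 5 = 14/5 = 2.8
  mean(V) = (7 + 9 + 7 + 2 + 9) / 5 = 34/5 = 6.8
  x̄ = (2.8, 6.8),  deviation x̄ - mu_0 = (2.8, 6.8) - (2, 6) = (0.8, 0.8).

Step 2 — sample covariance matrix, S[i,j] = (1/(n-1)) · Σ_k (x_{k,i} - mean_i) · (x_{k,j} - mean_j), divisor n-1 = 4:
  S[U,U] = ((4.2)·(4.2) + (-1.8)·(-1.8) + (0.2)·(0.2) + (-1.8)·(-1.8) + (-0.8)·(-0.8)) / 4 = 24.8/4 = 6.2
  S[U,V] = ((4.2)·(0.2) + (-1.8)·(2.2) + (0.2)·(0.2) + (-1.8)·(-4.8) + (-0.8)·(2.2)) / 4 = 3.8/4 = 0.95
  S[V,V] = ((0.2)·(0.2) + (2.2)·(2.2) + (0.2)·(0.2) + (-4.8)·(-4.8) + (2.2)·(2.2)) / 4 = 32.8/4 = 8.2
  S = [[6.2, 0.95],
 [0.95, 8.2]].

Step 3 — invert S. det(S) = 6.2·8.2 - (0.95)² = 49.9375.
  S^{-1} = (1/det) · [[d, -b], [-b, a]] = [[0.1642, -0.019],
 [-0.019, 0.1242]].

Step 4 — quadratic form (x̄ - mu_0)^T · S^{-1} · (x̄ - mu_0):
  S^{-1} · (x̄ - mu_0) = (0.1161, 0.0841),
  (x̄ - mu_0)^T · [...] = (0.8)·(0.1161) + (0.8)·(0.0841) = 0.1602.

Step 5 — scale by n: T² = 5 · 0.1602 = 0.801.

T² ≈ 0.801


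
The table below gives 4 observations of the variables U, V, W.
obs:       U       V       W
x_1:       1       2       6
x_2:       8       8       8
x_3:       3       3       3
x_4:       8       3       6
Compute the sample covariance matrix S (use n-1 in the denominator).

Step 1 — column means:
  mean(U) = (1 + 8 + 3 + 8) / 4 = 20/4 = 5
  mean(V) = (2 + 8 + 3 + 3) / 4 = 16/4 = 4
  mean(W) = (6 + 8 + 3 + 6) / 4 = 23/4 = 5.75

Step 2 — sample covariance S[i,j] = (1/(n-1)) · Σ_k (x_{k,i} - mean_i) · (x_{k,j} - mean_j), with n-1 = 3.
  S[U,U] = ((-4)·(-4) + (3)·(3) + (-2)·(-2) + (3)·(3)) / 3 = 38/3 = 12.6667
  S[U,V] = ((-4)·(-2) + (3)·(4) + (-2)·(-1) + (3)·(-1)) / 3 = 19/3 = 6.3333
  S[U,W] = ((-4)·(0.25) + (3)·(2.25) + (-2)·(-2.75) + (3)·(0.25)) / 3 = 12/3 = 4
  S[V,V] = ((-2)·(-2) + (4)·(4) + (-1)·(-1) + (-1)·(-1)) / 3 = 22/3 = 7.3333
  S[V,W] = ((-2)·(0.25) + (4)·(2.25) + (-1)·(-2.75) + (-1)·(0.25)) / 3 = 11/3 = 3.6667
  S[W,W] = ((0.25)·(0.25) + (2.25)·(2.25) + (-2.75)·(-2.75) + (0.25)·(0.25)) / 3 = 12.75/3 = 4.25

S is symmetric (S[j,i] = S[i,j]). Assembling:

S = [[12.6667, 6.3333, 4],
 [6.3333, 7.3333, 3.6667],
 [4, 3.6667, 4.25]]


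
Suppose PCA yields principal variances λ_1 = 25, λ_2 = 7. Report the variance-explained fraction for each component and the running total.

Step 1 — total variance = trace(Sigma) = Σ λ_i = 25 + 7 = 32.

Step 2 — fraction explained by component i = λ_i / Σ λ:
  PC1: 25/32 = 0.7812
  PC2: 7/32 = 0.2188

Step 3 — cumulative fraction after k components = (λ_1 + ... + λ_k) / Σ λ:
  k = 1: 25/32 = 0.7812
  k = 2: (25 + 7)/32 = 32/32 = 1

Summary (fraction, with percent):

explained: PC1 0.7812 (78.12%), PC2 0.2188 (21.88%);  cumulative: 0.7812, 1


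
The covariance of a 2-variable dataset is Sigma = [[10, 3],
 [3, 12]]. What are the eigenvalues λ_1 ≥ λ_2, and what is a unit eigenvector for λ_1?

Step 1 — characteristic polynomial of 2×2 Sigma:
  det(Sigma - λI) = λ² - trace · λ + det = 0.
  trace = 10 + 12 = 22, det = 10·12 - (3)² = 111.
Step 2 — discriminant:
  Δ = trace² - 4·det = 484 - 444 = 40.
Step 3 — eigenvalues:
  λ = (trace ± √Δ)/2 = (22 ± 6.3246)/2,
  λ_1 = 14.1623,  λ_2 = 7.8377.

Step 4 — unit eigenvector for λ_1: solve (Sigma - λ_1 I)v = 0. First row:
  (10 - 14.1623)·v_x + (3)·v_y = 0, i.e. (-4.1623)·v_x + (3)·v_y = 0,
  so v ∝ (b, λ_1 - a) = (3, 4.1623) = u.
  ||u|| = √((3)² + (4.1623)²) = √(26.3246) ≈ 5.1307,
  v_1 = u/||u|| ≈ (0.5847, 0.8112) (||v_1|| = 1).

λ_1 = 14.1623,  λ_2 = 7.8377;  v_1 ≈ (0.5847, 0.8112)


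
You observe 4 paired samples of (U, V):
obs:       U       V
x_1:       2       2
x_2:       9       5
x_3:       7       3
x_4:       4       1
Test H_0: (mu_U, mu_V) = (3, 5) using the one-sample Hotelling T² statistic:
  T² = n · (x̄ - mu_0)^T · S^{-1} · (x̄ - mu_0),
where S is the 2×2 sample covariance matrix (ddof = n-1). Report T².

Step 1 — sample mean vector:
  mean(U) = (2 + 9 + 7 + 4) / 4 = 22/4 = 5.5
  mean(V) = (2 + 5 + 3 + 1) / 4 = 11/4 = 2.75
  x̄ = (5.5, 2.75),  deviation x̄ - mu_0 = (5.5, 2.75) - (3, 5) = (2.5, -2.25).

Step 2 — sample covariance matrix, S[i,j] = (1/(n-1)) · Σ_k (x_{k,i} - mean_i) · (x_{k,j} - mean_j), divisor n-1 = 3:
  S[U,U] = ((-3.5)·(-3.5) + (3.5)·(3.5) + (1.5)·(1.5) + (-1.5)·(-1.5)) / 3 = 29/3 = 9.6667
  S[U,V] = ((-3.5)·(-0.75) + (3.5)·(2.25) + (1.5)·(0.25) + (-1.5)·(-1.75)) / 3 = 13.5/3 = 4.5
  S[V,V] = ((-0.75)·(-0.75) + (2.25)·(2.25) + (0.25)·(0.25) + (-1.75)·(-1.75)) / 3 = 8.75/3 = 2.9167
  S = [[9.6667, 4.5],
 [4.5, 2.9167]].

Step 3 — invert S. det(S) = 9.6667·2.9167 - (4.5)² = 7.9444.
  S^{-1} = (1/det) · [[d, -b], [-b, a]] = [[0.3671, -0.5664],
 [-0.5664, 1.2168]].

Step 4 — quadratic form (x̄ - mu_0)^T · S^{-1} · (x̄ - mu_0):
  S^{-1} · (x̄ - mu_0) = (2.1923, -4.1538),
  (x̄ - mu_0)^T · [...] = (2.5)·(2.1923) + (-2.25)·(-4.1538) = 14.8269.

Step 5 — scale by n: T² = 4 · 14.8269 = 59.3077.

T² ≈ 59.3077


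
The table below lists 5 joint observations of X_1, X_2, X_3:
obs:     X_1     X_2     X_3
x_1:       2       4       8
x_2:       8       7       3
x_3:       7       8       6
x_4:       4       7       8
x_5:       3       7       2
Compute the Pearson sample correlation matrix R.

Step 1 — column means:
  mean(X_1) = (2 + 8 + 7 + 4 + 3) / 5 = 24/5 = 4.8
  mean(X_2) = (4 + 7 + 8 + 7 + 7) / 5 = 33/5 = 6.6
  mean(X_3) = (8 + 3 + 6 + 8 + 2) / 5 = 27/5 = 5.4

Step 2 — sample variances and covariances s[i,j] = (1/(n-1)) · Σ_k (x_{k,i} - mean_i) · (x_{k,j} - mean_j), with n-1 = 4:
  s[X_1,X_1] = ((-2.8)·(-2.8) + (3.2)·(3.2) + (2.2)·(2.2) + (-0.8)·(-0.8) + (-1.8)·(-1.8)) / 4 = 26.8/4 = 6.7
  s[X_1,X_2] = ((-2.8)·(-2.6) + (3.2)·(0.4) + (2.2)·(1.4) + (-0.8)·(0.4) + (-1.8)·(0.4)) / 4 = 10.6/4 = 2.65
  s[X_1,X_3] = ((-2.8)·(2.6) + (3.2)·(-2.4) + (2.2)·(0.6) + (-0.8)·(2.6) + (-1.8)·(-3.4)) / 4 = -9.6/4 = -2.4
  s[X_2,X_2] = ((-2.6)·(-2.6) + (0.4)·(0.4) + (1.4)·(1.4) + (0.4)·(0.4) + (0.4)·(0.4)) / 4 = 9.2/4 = 2.3
  s[X_2,X_3] = ((-2.6)·(2.6) + (0.4)·(-2.4) + (1.4)·(0.6) + (0.4)·(2.6) + (0.4)·(-3.4)) / 4 = -7.2/4 = -1.8
  s[X_3,X_3] = ((2.6)·(2.6) + (-2.4)·(-2.4) + (0.6)·(0.6) + (2.6)·(2.6) + (-3.4)·(-3.4)) / 4 = 31.2/4 = 7.8
  Sample standard deviations s_i = √(s[i,i]):
  s(X_1) = √(6.7) = 2.5884
  s(X_2) = √(2.3) = 1.5166
  s(X_3) = √(7.8) = 2.7928

Step 3 — r_{ij} = s_{ij} / (s_i · s_j):
  r[X_1,X_1] = 1 (diagonal).
  r[X_1,X_2] = 2.65 / (2.5884 · 1.5166) = 2.65 / 3.9256 = 0.6751
  r[X_1,X_3] = -2.4 / (2.5884 · 2.7928) = -2.4 / 7.2291 = -0.332
  r[X_2,X_2] = 1 (diagonal).
  r[X_2,X_3] = -1.8 / (1.5166 · 2.7928) = -1.8 / 4.2356 = -0.425
  r[X_3,X_3] = 1 (diagonal).

R is symmetric with unit diagonal. Assembling:

R = [[1, 0.6751, -0.332],
 [0.6751, 1, -0.425],
 [-0.332, -0.425, 1]]


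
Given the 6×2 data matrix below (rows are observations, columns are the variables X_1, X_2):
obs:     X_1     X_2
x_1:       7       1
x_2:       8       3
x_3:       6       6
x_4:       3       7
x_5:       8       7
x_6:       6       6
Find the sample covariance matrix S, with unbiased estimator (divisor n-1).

Step 1 — column means:
  mean(X_1) = (7 + 8 + 6 + 3 + 8 + 6) / 6 = 38/6 = 6.3333
  mean(X_2) = (1 + 3 + 6 + 7 + 7 + 6) / 6 = 30/6 = 5

Step 2 — sample covariance S[i,j] = (1/(n-1)) · Σ_k (x_{k,i} - mean_i) · (x_{k,j} - mean_j), with n-1 = 5.
  S[X_1,X_1] = ((0.6667)·(0.6667) + (1.6667)·(1.6667) + (-0.3333)·(-0.3333) + (-3.3333)·(-3.3333) + (1.6667)·(1.6667) + (-0.3333)·(-0.3333)) / 5 = 17.3333/5 = 3.4667
  S[X_1,X_2] = ((0.6667)·(-4) + (1.6667)·(-2) + (-0.3333)·(1) + (-3.3333)·(2) + (1.6667)·(2) + (-0.3333)·(1)) / 5 = -10/5 = -2
  S[X_2,X_2] = ((-4)·(-4) + (-2)·(-2) + (1)·(1) + (2)·(2) + (2)·(2) + (1)·(1)) / 5 = 30/5 = 6

S is symmetric (S[j,i] = S[i,j]). Assembling:

S = [[3.4667, -2],
 [-2, 6]]


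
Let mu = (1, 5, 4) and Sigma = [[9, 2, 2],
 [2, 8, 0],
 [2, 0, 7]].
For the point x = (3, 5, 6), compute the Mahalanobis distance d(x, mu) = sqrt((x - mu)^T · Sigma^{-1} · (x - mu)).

Step 1 — centre the observation: (x - mu) = (2, 0, 2).

Step 2 — invert Sigma (cofactor / det for 3×3, or solve directly):
  Sigma^{-1} = [[0.1261, -0.0315, -0.036],
 [-0.0315, 0.1329, 0.009],
 [-0.036, 0.009, 0.1532]].

Step 3 — form the quadratic (x - mu)^T · Sigma^{-1} · (x - mu):
  Sigma^{-1} · (x - mu) = (0.1802, -0.045, 0.2342).
  (x - mu)^T · [Sigma^{-1} · (x - mu)] = (2)·(0.1802) + (0)·(-0.045) + (2)·(0.2342) = 0.8288.

Step 4 — take square root: d = √(0.8288) ≈ 0.9104.

d(x, mu) = √(0.8288) ≈ 0.9104


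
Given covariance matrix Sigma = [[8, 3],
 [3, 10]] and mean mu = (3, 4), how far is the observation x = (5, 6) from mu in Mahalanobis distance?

Step 1 — centre the observation: (x - mu) = (2, 2).

Step 2 — invert Sigma. det(Sigma) = 8·10 - (3)² = 71.
  Sigma^{-1} = (1/det) · [[d, -b], [-b, a]] = [[0.1408, -0.0423],
 [-0.0423, 0.1127]].

Step 3 — form the quadratic (x - mu)^T · Sigma^{-1} · (x - mu):
  Sigma^{-1} · (x - mu) = (0.1972, 0.1408).
  (x - mu)^T · [Sigma^{-1} · (x - mu)] = (2)·(0.1972) + (2)·(0.1408) = 0.6761.

Step 4 — take square root: d = √(0.6761) ≈ 0.8222.

d(x, mu) = √(0.6761) ≈ 0.8222


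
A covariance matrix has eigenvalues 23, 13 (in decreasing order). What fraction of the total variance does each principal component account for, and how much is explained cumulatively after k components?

Step 1 — total variance = trace(Sigma) = Σ λ_i = 23 + 13 = 36.

Step 2 — fraction explained by component i = λ_i / Σ λ:
  PC1: 23/36 = 0.6389
  PC2: 13/36 = 0.3611

Step 3 — cumulative fraction after k components = (λ_1 + ... + λ_k) / Σ λ:
  k = 1: 23/36 = 0.6389
  k = 2: (23 + 13)/36 = 36/36 = 1

Summary (fraction, with percent):

explained: PC1 0.6389 (63.89%), PC2 0.3611 (36.11%);  cumulative: 0.6389, 1


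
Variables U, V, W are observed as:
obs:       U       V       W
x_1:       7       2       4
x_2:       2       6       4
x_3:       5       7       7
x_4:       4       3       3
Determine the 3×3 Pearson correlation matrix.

Step 1 — column means:
  mean(U) = (7 + 2 + 5 + 4) / 4 = 18/4 = 4.5
  mean(V) = (2 + 6 + 7 + 3) / 4 = 18/4 = 4.5
  mean(W) = (4 + 4 + 7 + 3) / 4 = 18/4 = 4.5

Step 2 — sample variances and covariances s[i,j] = (1/(n-1)) · Σ_k (x_{k,i} - mean_i) · (x_{k,j} - mean_j), with n-1 = 3:
  s[U,U] = ((2.5)·(2.5) + (-2.5)·(-2.5) + (0.5)·(0.5) + (-0.5)·(-0.5)) / 3 = 13/3 = 4.3333
  s[U,V] = ((2.5)·(-2.5) + (-2.5)·(1.5) + (0.5)·(2.5) + (-0.5)·(-1.5)) / 3 = -8/3 = -2.6667
  s[U,W] = ((2.5)·(-0.5) + (-2.5)·(-0.5) + (0.5)·(2.5) + (-0.5)·(-1.5)) / 3 = 2/3 = 0.6667
  s[V,V] = ((-2.5)·(-2.5) + (1.5)·(1.5) + (2.5)·(2.5) + (-1.5)·(-1.5)) / 3 = 17/3 = 5.6667
  s[V,W] = ((-2.5)·(-0.5) + (1.5)·(-0.5) + (2.5)·(2.5) + (-1.5)·(-1.5)) / 3 = 9/3 = 3
  s[W,W] = ((-0.5)·(-0.5) + (-0.5)·(-0.5) + (2.5)·(2.5) + (-1.5)·(-1.5)) / 3 = 9/3 = 3
  Sample standard deviations s_i = √(s[i,i]):
  s(U) = √(4.3333) = 2.0817
  s(V) = √(5.6667) = 2.3805
  s(W) = √(3) = 1.7321

Step 3 — r_{ij} = s_{ij} / (s_i · s_j):
  r[U,U] = 1 (diagonal).
  r[U,V] = -2.6667 / (2.0817 · 2.3805) = -2.6667 / 4.9554 = -0.5381
  r[U,W] = 0.6667 / (2.0817 · 1.7321) = 0.6667 / 3.6056 = 0.1849
  r[V,V] = 1 (diagonal).
  r[V,W] = 3 / (2.3805 · 1.7321) = 3 / 4.1231 = 0.7276
  r[W,W] = 1 (diagonal).

R is symmetric with unit diagonal. Assembling:

R = [[1, -0.5381, 0.1849],
 [-0.5381, 1, 0.7276],
 [0.1849, 0.7276, 1]]


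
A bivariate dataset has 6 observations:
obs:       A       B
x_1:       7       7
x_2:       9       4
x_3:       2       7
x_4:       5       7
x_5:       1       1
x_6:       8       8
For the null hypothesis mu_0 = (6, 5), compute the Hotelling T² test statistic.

Step 1 — sample mean vector:
  mean(A) = (7 + 9 + 2 + 5 + 1 + 8) / 6 = 32/6 = 5.3333
  mean(B) = (7 + 4 + 7 + 7 + 1 + 8) / 6 = 34/6 = 5.6667
  x̄ = (5.3333, 5.6667),  deviation x̄ - mu_0 = (5.3333, 5.6667) - (6, 5) = (-0.6667, 0.6667).

Step 2 — sample covariance matrix, S[i,j] = (1/(n-1)) · Σ_k (x_{k,i} - mean_i) · (x_{k,j} - mean_j), divisor n-1 = 5:
  S[A,A] = ((1.6667)·(1.6667) + (3.6667)·(3.6667) + (-3.3333)·(-3.3333) + (-0.3333)·(-0.3333) + (-4.3333)·(-4.3333) + (2.6667)·(2.6667)) / 5 = 53.3333/5 = 10.6667
  S[A,B] = ((1.6667)·(1.3333) + (3.6667)·(-1.6667) + (-3.3333)·(1.3333) + (-0.3333)·(1.3333) + (-4.3333)·(-4.6667) + (2.6667)·(2.3333)) / 5 = 17.6667/5 = 3.5333
  S[B,B] = ((1.3333)·(1.3333) + (-1.6667)·(-1.6667) + (1.3333)·(1.3333) + (1.3333)·(1.3333) + (-4.6667)·(-4.6667) + (2.3333)·(2.3333)) / 5 = 35.3333/5 = 7.0667
  S = [[10.6667, 3.5333],
 [3.5333, 7.0667]].

Step 3 — invert S. det(S) = 10.6667·7.0667 - (3.5333)² = 62.8933.
  S^{-1} = (1/det) · [[d, -b], [-b, a]] = [[0.1124, -0.0562],
 [-0.0562, 0.1696]].

Step 4 — quadratic form (x̄ - mu_0)^T · S^{-1} · (x̄ - mu_0):
  S^{-1} · (x̄ - mu_0) = (-0.1124, 0.1505),
  (x̄ - mu_0)^T · [...] = (-0.6667)·(-0.1124) + (0.6667)·(0.1505) = 0.1753.

Step 5 — scale by n: T² = 6 · 0.1753 = 1.0515.

T² ≈ 1.0515


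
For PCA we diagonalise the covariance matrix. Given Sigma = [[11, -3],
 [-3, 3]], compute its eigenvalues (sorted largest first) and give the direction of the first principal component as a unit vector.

Step 1 — characteristic polynomial of 2×2 Sigma:
  det(Sigma - λI) = λ² - trace · λ + det = 0.
  trace = 11 + 3 = 14, det = 11·3 - (-3)² = 24.
Step 2 — discriminant:
  Δ = trace² - 4·det = 196 - 96 = 100.
Step 3 — eigenvalues:
  λ = (trace ± √Δ)/2 = (14 ± 10)/2,
  λ_1 = 12,  λ_2 = 2.

Step 4 — unit eigenvector for λ_1: solve (Sigma - λ_1 I)v = 0. First row:
  (11 - 12)·v_x + (-3)·v_y = 0, i.e. (-1)·v_x + (-3)·v_y = 0,
  so v ∝ (b, λ_1 - a) = (-3, 1); multiply by -1 so the first entry is positive: u = (3, -1).
  ||u|| = √((3)² + (-1)²) = √(10) ≈ 3.1623,
  v_1 = u/||u|| ≈ (0.9487, -0.3162) (||v_1|| = 1).

λ_1 = 12,  λ_2 = 2;  v_1 ≈ (0.9487, -0.3162)


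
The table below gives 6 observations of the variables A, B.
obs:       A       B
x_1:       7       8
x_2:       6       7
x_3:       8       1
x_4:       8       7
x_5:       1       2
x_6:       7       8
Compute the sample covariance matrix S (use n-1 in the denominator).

Step 1 — column means:
  mean(A) = (7 + 6 + 8 + 8 + 1 + 7) / 6 = 37/6 = 6.1667
  mean(B) = (8 + 7 + 1 + 7 + 2 + 8) / 6 = 33/6 = 5.5

Step 2 — sample covariance S[i,j] = (1/(n-1)) · Σ_k (x_{k,i} - mean_i) · (x_{k,j} - mean_j), with n-1 = 5.
  S[A,A] = ((0.8333)·(0.8333) + (-0.1667)·(-0.1667) + (1.8333)·(1.8333) + (1.8333)·(1.8333) + (-5.1667)·(-5.1667) + (0.8333)·(0.8333)) / 5 = 34.8333/5 = 6.9667
  S[A,B] = ((0.8333)·(2.5) + (-0.1667)·(1.5) + (1.8333)·(-4.5) + (1.8333)·(1.5) + (-5.1667)·(-3.5) + (0.8333)·(2.5)) / 5 = 16.5/5 = 3.3
  S[B,B] = ((2.5)·(2.5) + (1.5)·(1.5) + (-4.5)·(-4.5) + (1.5)·(1.5) + (-3.5)·(-3.5) + (2.5)·(2.5)) / 5 = 49.5/5 = 9.9

S is symmetric (S[j,i] = S[i,j]). Assembling:

S = [[6.9667, 3.3],
 [3.3, 9.9]]


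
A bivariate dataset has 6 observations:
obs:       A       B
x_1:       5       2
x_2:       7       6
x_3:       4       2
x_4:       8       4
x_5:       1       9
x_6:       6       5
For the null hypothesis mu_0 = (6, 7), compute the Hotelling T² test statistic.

Step 1 — sample mean vector:
  mean(A) = (5 + 7 + 4 + 8 + 1 + 6) / 6 = 31/6 = 5.1667
  mean(B) = (2 + 6 + 2 + 4 + 9 + 5) / 6 = 28/6 = 4.6667
  x̄ = (5.1667, 4.6667),  deviation x̄ - mu_0 = (5.1667, 4.6667) - (6, 7) = (-0.8333, -2.3333).

Step 2 — sample covariance matrix, S[i,j] = (1/(n-1)) · Σ_k (x_{k,i} - mean_i) · (x_{k,j} - mean_j), divisor n-1 = 5:
  S[A,A] = ((-0.1667)·(-0.1667) + (1.8333)·(1.8333) + (-1.1667)·(-1.1667) + (2.8333)·(2.8333) + (-4.1667)·(-4.1667) + (0.8333)·(0.8333)) / 5 = 30.8333/5 = 6.1667
  S[A,B] = ((-0.1667)·(-2.6667) + (1.8333)·(1.3333) + (-1.1667)·(-2.6667) + (2.8333)·(-0.6667) + (-4.1667)·(4.3333) + (0.8333)·(0.3333)) / 5 = -13.6667/5 = -2.7333
  S[B,B] = ((-2.6667)·(-2.6667) + (1.3333)·(1.3333) + (-2.6667)·(-2.6667) + (-0.6667)·(-0.6667) + (4.3333)·(4.3333) + (0.3333)·(0.3333)) / 5 = 35.3333/5 = 7.0667
  S = [[6.1667, -2.7333],
 [-2.7333, 7.0667]].

Step 3 — invert S. det(S) = 6.1667·7.0667 - (-2.7333)² = 36.1067.
  S^{-1} = (1/det) · [[d, -b], [-b, a]] = [[0.1957, 0.0757],
 [0.0757, 0.1708]].

Step 4 — quadratic form (x̄ - mu_0)^T · S^{-1} · (x̄ - mu_0):
  S^{-1} · (x̄ - mu_0) = (-0.3397, -0.4616),
  (x̄ - mu_0)^T · [...] = (-0.8333)·(-0.3397) + (-2.3333)·(-0.4616) = 1.3602.

Step 5 — scale by n: T² = 6 · 1.3602 = 8.161.

T² ≈ 8.161


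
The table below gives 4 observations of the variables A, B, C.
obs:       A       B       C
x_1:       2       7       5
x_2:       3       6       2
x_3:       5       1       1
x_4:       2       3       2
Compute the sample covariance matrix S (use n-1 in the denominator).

Step 1 — column means:
  mean(A) = (2 + 3 + 5 + 2) / 4 = 12/4 = 3
  mean(B) = (7 + 6 + 1 + 3) / 4 = 17/4 = 4.25
  mean(C) = (5 + 2 + 1 + 2) / 4 = 10/4 = 2.5

Step 2 — sample covariance S[i,j] = (1/(n-1)) · Σ_k (x_{k,i} - mean_i) · (x_{k,j} - mean_j), with n-1 = 3.
  S[A,A] = ((-1)·(-1) + (0)·(0) + (2)·(2) + (-1)·(-1)) / 3 = 6/3 = 2
  S[A,B] = ((-1)·(2.75) + (0)·(1.75) + (2)·(-3.25) + (-1)·(-1.25)) / 3 = -8/3 = -2.6667
  S[A,C] = ((-1)·(2.5) + (0)·(-0.5) + (2)·(-1.5) + (-1)·(-0.5)) / 3 = -5/3 = -1.6667
  S[B,B] = ((2.75)·(2.75) + (1.75)·(1.75) + (-3.25)·(-3.25) + (-1.25)·(-1.25)) / 3 = 22.75/3 = 7.5833
  S[B,C] = ((2.75)·(2.5) + (1.75)·(-0.5) + (-3.25)·(-1.5) + (-1.25)·(-0.5)) / 3 = 11.5/3 = 3.8333
  S[C,C] = ((2.5)·(2.5) + (-0.5)·(-0.5) + (-1.5)·(-1.5) + (-0.5)·(-0.5)) / 3 = 9/3 = 3

S is symmetric (S[j,i] = S[i,j]). Assembling:

S = [[2, -2.6667, -1.6667],
 [-2.6667, 7.5833, 3.8333],
 [-1.6667, 3.8333, 3]]


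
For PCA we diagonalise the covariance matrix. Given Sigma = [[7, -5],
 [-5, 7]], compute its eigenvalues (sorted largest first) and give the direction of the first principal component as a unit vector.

Step 1 — characteristic polynomial of 2×2 Sigma:
  det(Sigma - λI) = λ² - trace · λ + det = 0.
  trace = 7 + 7 = 14, det = 7·7 - (-5)² = 24.
Step 2 — discriminant:
  Δ = trace² - 4·det = 196 - 96 = 100.
Step 3 — eigenvalues:
  λ = (trace ± √Δ)/2 = (14 ± 10)/2,
  λ_1 = 12,  λ_2 = 2.

Step 4 — unit eigenvector for λ_1: solve (Sigma - λ_1 I)v = 0. First row:
  (7 - 12)·v_x + (-5)·v_y = 0, i.e. (-5)·v_x + (-5)·v_y = 0,
  so v ∝ (b, λ_1 - a) = (-5, 5); multiply by -1 so the first entry is positive: u = (5, -5).
  ||u|| = √((5)² + (-5)²) = √(50) ≈ 7.0711,
  v_1 = u/||u|| ≈ (0.7071, -0.7071) (||v_1|| = 1).

λ_1 = 12,  λ_2 = 2;  v_1 ≈ (0.7071, -0.7071)


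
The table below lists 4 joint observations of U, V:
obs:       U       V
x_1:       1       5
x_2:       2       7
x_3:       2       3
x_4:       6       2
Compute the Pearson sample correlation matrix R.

Step 1 — column means:
  mean(U) = (1 + 2 + 2 + 6) / 4 = 11/4 = 2.75
  mean(V) = (5 + 7 + 3 + 2) / 4 = 17/4 = 4.25

Step 2 — sample variances and covariances s[i,j] = (1/(n-1)) · Σ_k (x_{k,i} - mean_i) · (x_{k,j} - mean_j), with n-1 = 3:
  s[U,U] = ((-1.75)·(-1.75) + (-0.75)·(-0.75) + (-0.75)·(-0.75) + (3.25)·(3.25)) / 3 = 14.75/3 = 4.9167
  s[U,V] = ((-1.75)·(0.75) + (-0.75)·(2.75) + (-0.75)·(-1.25) + (3.25)·(-2.25)) / 3 = -9.75/3 = -3.25
  s[V,V] = ((0.75)·(0.75) + (2.75)·(2.75) + (-1.25)·(-1.25) + (-2.25)·(-2.25)) / 3 = 14.75/3 = 4.9167
  Sample standard deviations s_i = √(s[i,i]):
  s(U) = √(4.9167) = 2.2174
  s(V) = √(4.9167) = 2.2174

Step 3 — r_{ij} = s_{ij} / (s_i · s_j):
  r[U,U] = 1 (diagonal).
  r[U,V] = -3.25 / (2.2174 · 2.2174) = -3.25 / 4.9167 = -0.661
  r[V,V] = 1 (diagonal).

R is symmetric with unit diagonal. Assembling:

R = [[1, -0.661],
 [-0.661, 1]]


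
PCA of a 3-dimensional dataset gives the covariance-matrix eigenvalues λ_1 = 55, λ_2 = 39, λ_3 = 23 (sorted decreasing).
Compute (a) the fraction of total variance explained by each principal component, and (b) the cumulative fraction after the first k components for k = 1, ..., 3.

Step 1 — total variance = trace(Sigma) = Σ λ_i = 55 + 39 + 23 = 117.

Step 2 — fraction explained by component i = λ_i / Σ λ:
  PC1: 55/117 = 0.4701
  PC2: 39/117 = 0.3333
  PC3: 23/117 = 0.1966

Step 3 — cumulative fraction after k components = (λ_1 + ... + λ_k) / Σ λ:
  k = 1: 55/117 = 0.4701
  k = 2: (55 + 39)/117 = 94/117 = 0.8034
  k = 3: (55 + 39 + 23)/117 = 117/117 = 1

Summary (fraction, with percent):

explained: PC1 0.4701 (47.01%), PC2 0.3333 (33.33%), PC3 0.1966 (19.66%);  cumulative: 0.4701, 0.8034, 1


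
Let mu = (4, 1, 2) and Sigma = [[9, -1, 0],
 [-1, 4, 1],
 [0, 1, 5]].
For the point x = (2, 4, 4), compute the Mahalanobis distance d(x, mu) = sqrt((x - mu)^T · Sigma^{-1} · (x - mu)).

Step 1 — centre the observation: (x - mu) = (-2, 3, 2).

Step 2 — invert Sigma (cofactor / det for 3×3, or solve directly):
  Sigma^{-1} = [[0.1145, 0.0301, -0.006],
 [0.0301, 0.2711, -0.0542],
 [-0.006, -0.0542, 0.2108]].

Step 3 — form the quadratic (x - mu)^T · Sigma^{-1} · (x - mu):
  Sigma^{-1} · (x - mu) = (-0.1506, 0.6446, 0.2711).
  (x - mu)^T · [Sigma^{-1} · (x - mu)] = (-2)·(-0.1506) + (3)·(0.6446) + (2)·(0.2711) = 2.7771.

Step 4 — take square root: d = √(2.7771) ≈ 1.6665.

d(x, mu) = √(2.7771) ≈ 1.6665


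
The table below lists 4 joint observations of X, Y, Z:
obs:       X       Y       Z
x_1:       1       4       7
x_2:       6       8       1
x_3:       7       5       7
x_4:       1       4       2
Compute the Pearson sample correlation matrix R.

Step 1 — column means:
  mean(X) = (1 + 6 + 7 + 1) / 4 = 15/4 = 3.75
  mean(Y) = (4 + 8 + 5 + 4) / 4 = 21/4 = 5.25
  mean(Z) = (7 + 1 + 7 + 2) / 4 = 17/4 = 4.25

Step 2 — sample variances and covariances s[i,j] = (1/(n-1)) · Σ_k (x_{k,i} - mean_i) · (x_{k,j} - mean_j), with n-1 = 3:
  s[X,X] = ((-2.75)·(-2.75) + (2.25)·(2.25) + (3.25)·(3.25) + (-2.75)·(-2.75)) / 3 = 30.75/3 = 10.25
  s[X,Y] = ((-2.75)·(-1.25) + (2.25)·(2.75) + (3.25)·(-0.25) + (-2.75)·(-1.25)) / 3 = 12.25/3 = 4.0833
  s[X,Z] = ((-2.75)·(2.75) + (2.25)·(-3.25) + (3.25)·(2.75) + (-2.75)·(-2.25)) / 3 = 0.25/3 = 0.0833
  s[Y,Y] = ((-1.25)·(-1.25) + (2.75)·(2.75) + (-0.25)·(-0.25) + (-1.25)·(-1.25)) / 3 = 10.75/3 = 3.5833
  s[Y,Z] = ((-1.25)·(2.75) + (2.75)·(-3.25) + (-0.25)·(2.75) + (-1.25)·(-2.25)) / 3 = -10.25/3 = -3.4167
  s[Z,Z] = ((2.75)·(2.75) + (-3.25)·(-3.25) + (2.75)·(2.75) + (-2.25)·(-2.25)) / 3 = 30.75/3 = 10.25
  Sample standard deviations s_i = √(s[i,i]):
  s(X) = √(10.25) = 3.2016
  s(Y) = √(3.5833) = 1.893
  s(Z) = √(10.25) = 3.2016

Step 3 — r_{ij} = s_{ij} / (s_i · s_j):
  r[X,X] = 1 (diagonal).
  r[X,Y] = 4.0833 / (3.2016 · 1.893) = 4.0833 / 6.0605 = 0.6738
  r[X,Z] = 0.0833 / (3.2016 · 3.2016) = 0.0833 / 10.25 = 0.0081
  r[Y,Y] = 1 (diagonal).
  r[Y,Z] = -3.4167 / (1.893 · 3.2016) = -3.4167 / 6.0605 = -0.5638
  r[Z,Z] = 1 (diagonal).

R is symmetric with unit diagonal. Assembling:

R = [[1, 0.6738, 0.0081],
 [0.6738, 1, -0.5638],
 [0.0081, -0.5638, 1]]


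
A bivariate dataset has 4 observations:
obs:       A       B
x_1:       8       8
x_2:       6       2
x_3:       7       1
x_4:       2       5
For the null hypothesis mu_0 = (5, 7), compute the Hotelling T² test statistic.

Step 1 — sample mean vector:
  mean(A) = (8 + 6 + 7 + 2) / 4 = 23/4 = 5.75
  mean(B) = (8 + 2 + 1 + 5) / 4 = 16/4 = 4
  x̄ = (5.75, 4),  deviation x̄ - mu_0 = (5.75, 4) - (5, 7) = (0.75, -3).

Step 2 — sample covariance matrix, S[i,j] = (1/(n-1)) · Σ_k (x_{k,i} - mean_i) · (x_{k,j} - mean_j), divisor n-1 = 3:
  S[A,A] = ((2.25)·(2.25) + (0.25)·(0.25) + (1.25)·(1.25) + (-3.75)·(-3.75)) / 3 = 20.75/3 = 6.9167
  S[A,B] = ((2.25)·(4) + (0.25)·(-2) + (1.25)·(-3) + (-3.75)·(1)) / 3 = 1/3 = 0.3333
  S[B,B] = ((4)·(4) + (-2)·(-2) + (-3)·(-3) + (1)·(1)) / 3 = 30/3 = 10
  S = [[6.9167, 0.3333],
 [0.3333, 10]].

Step 3 — invert S. det(S) = 6.9167·10 - (0.3333)² = 69.0556.
  S^{-1} = (1/det) · [[d, -b], [-b, a]] = [[0.1448, -0.0048],
 [-0.0048, 0.1002]].

Step 4 — quadratic form (x̄ - mu_0)^T · S^{-1} · (x̄ - mu_0):
  S^{-1} · (x̄ - mu_0) = (0.1231, -0.3041),
  (x̄ - mu_0)^T · [...] = (0.75)·(0.1231) + (-3)·(-0.3041) = 1.0046.

Step 5 — scale by n: T² = 4 · 1.0046 = 4.0185.

T² ≈ 4.0185


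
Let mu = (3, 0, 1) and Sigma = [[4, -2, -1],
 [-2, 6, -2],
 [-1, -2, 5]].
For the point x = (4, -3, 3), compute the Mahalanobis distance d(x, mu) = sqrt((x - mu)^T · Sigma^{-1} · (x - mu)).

Step 1 — centre the observation: (x - mu) = (1, -3, 2).

Step 2 — invert Sigma (cofactor / det for 3×3, or solve directly):
  Sigma^{-1} = [[0.3714, 0.1714, 0.1429],
 [0.1714, 0.2714, 0.1429],
 [0.1429, 0.1429, 0.2857]].

Step 3 — form the quadratic (x - mu)^T · Sigma^{-1} · (x - mu):
  Sigma^{-1} · (x - mu) = (0.1429, -0.3571, 0.2857).
  (x - mu)^T · [Sigma^{-1} · (x - mu)] = (1)·(0.1429) + (-3)·(-0.3571) + (2)·(0.2857) = 1.7857.

Step 4 — take square root: d = √(1.7857) ≈ 1.3363.

d(x, mu) = √(1.7857) ≈ 1.3363


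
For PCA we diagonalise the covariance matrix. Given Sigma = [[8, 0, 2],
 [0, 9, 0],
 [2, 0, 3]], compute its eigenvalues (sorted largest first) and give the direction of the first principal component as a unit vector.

Step 1 — characteristic polynomial p(λ) = det(λI - Sigma) = λ³ - tr·λ² + c_1·λ - det, where tr = trace, c_1 = sum of the principal 2×2 minors, det = det(Sigma):
  tr = 8 + 9 + 3 = 20,
  c_1 = (8·9 - (0)²) + (8·3 - (2)²) + (9·3 - (0)²) = 72 + 20 + 27 = 119,
  det = 8·(9·3 - (0)²) - (0)·((0)·3 - (0)·(2)) + (2)·((0)·(0) - 9·(2)) = 8·(27) - (0)·(0) + (2)·(-18) = 180.
  So p(λ) = λ³ - 20λ² + 119λ - 180.
Step 2 — look for an integer root (rational root theorem: any rational root is an integer divisor of 180). Testing λ = 9:
  p(9) = 729 - 1620 + 1071 - 180 = 0  ✓
  Dividing out (λ - 9): p(λ) = (λ - 9)(λ² - 11λ + 20).
Step 3 — remaining eigenvalues from the quadratic λ² - 11λ + 20 = 0:
  Δ = 11² - 4·20 = 121 - 80 = 41,  λ = (11 ± √41)/2 = (11 ± 6.4031)/2 ≈ 8.7016 or 2.2984.
  Sorted: λ_1 = 9,  λ_2 = 8.7016,  λ_3 = 2.2984  (check: sum = 20 = tr ✓).

Step 4 — unit eigenvector for λ_1 = 9: v spans the null space of (Sigma - λ_1 I), whose rows are
  r_1 = (-1, 0, 2),  r_2 = (0, 0, 0),  r_3 = (2, 0, -6).
  v is orthogonal to every row, so take v ∝ r_1 × r_3 = ((0)·(-6) - (2)·(0), (2)·(2) - (-1)·(-6), (-1)·(0) - (0)·(2)) = (0, -2, 0).
  Rescale (divide by 2; multiply by -1 so the first nonzero entry is positive): u = (0, 1, 0).
  ||u|| = √((0)² + (1)² + (0)²) = √(1) = 1,  v_1 = u/||u|| ≈ (0, 1, 0) (||v_1|| = 1).

λ_1 = 9,  λ_2 = 8.7016,  λ_3 = 2.2984;  v_1 ≈ (0, 1, 0)


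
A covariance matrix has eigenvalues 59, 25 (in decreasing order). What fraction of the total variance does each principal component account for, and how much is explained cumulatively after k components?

Step 1 — total variance = trace(Sigma) = Σ λ_i = 59 + 25 = 84.

Step 2 — fraction explained by component i = λ_i / Σ λ:
  PC1: 59/84 = 0.7024
  PC2: 25/84 = 0.2976

Step 3 — cumulative fraction after k components = (λ_1 + ... + λ_k) / Σ λ:
  k = 1: 59/84 = 0.7024
  k = 2: (59 + 25)/84 = 84/84 = 1

Summary (fraction, with percent):

explained: PC1 0.7024 (70.24%), PC2 0.2976 (29.76%);  cumulative: 0.7024, 1


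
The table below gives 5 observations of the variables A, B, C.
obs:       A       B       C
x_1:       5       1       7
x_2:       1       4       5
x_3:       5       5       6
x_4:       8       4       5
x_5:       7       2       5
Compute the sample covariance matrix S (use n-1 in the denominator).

Step 1 — column means:
  mean(A) = (5 + 1 + 5 + 8 + 7) / 5 = 26/5 = 5.2
  mean(B) = (1 + 4 + 5 + 4 + 2) / 5 = 16/5 = 3.2
  mean(C) = (7 + 5 + 6 + 5 + 5) / 5 = 28/5 = 5.6

Step 2 — sample covariance S[i,j] = (1/(n-1)) · Σ_k (x_{k,i} - mean_i) · (x_{k,j} - mean_j), with n-1 = 4.
  S[A,A] = ((-0.2)·(-0.2) + (-4.2)·(-4.2) + (-0.2)·(-0.2) + (2.8)·(2.8) + (1.8)·(1.8)) / 4 = 28.8/4 = 7.2
  S[A,B] = ((-0.2)·(-2.2) + (-4.2)·(0.8) + (-0.2)·(1.8) + (2.8)·(0.8) + (1.8)·(-1.2)) / 4 = -3.2/4 = -0.8
  S[A,C] = ((-0.2)·(1.4) + (-4.2)·(-0.6) + (-0.2)·(0.4) + (2.8)·(-0.6) + (1.8)·(-0.6)) / 4 = -0.6/4 = -0.15
  S[B,B] = ((-2.2)·(-2.2) + (0.8)·(0.8) + (1.8)·(1.8) + (0.8)·(0.8) + (-1.2)·(-1.2)) / 4 = 10.8/4 = 2.7
  S[B,C] = ((-2.2)·(1.4) + (0.8)·(-0.6) + (1.8)·(0.4) + (0.8)·(-0.6) + (-1.2)·(-0.6)) / 4 = -2.6/4 = -0.65
  S[C,C] = ((1.4)·(1.4) + (-0.6)·(-0.6) + (0.4)·(0.4) + (-0.6)·(-0.6) + (-0.6)·(-0.6)) / 4 = 3.2/4 = 0.8

S is symmetric (S[j,i] = S[i,j]). Assembling:

S = [[7.2, -0.8, -0.15],
 [-0.8, 2.7, -0.65],
 [-0.15, -0.65, 0.8]]


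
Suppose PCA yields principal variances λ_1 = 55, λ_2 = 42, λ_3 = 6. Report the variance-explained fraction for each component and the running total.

Step 1 — total variance = trace(Sigma) = Σ λ_i = 55 + 42 + 6 = 103.

Step 2 — fraction explained by component i = λ_i / Σ λ:
  PC1: 55/103 = 0.534
  PC2: 42/103 = 0.4078
  PC3: 6/103 = 0.0583

Step 3 — cumulative fraction after k components = (λ_1 + ... + λ_k) / Σ λ:
  k = 1: 55/103 = 0.534
  k = 2: (55 + 42)/103 = 97/103 = 0.9417
  k = 3: (55 + 42 + 6)/103 = 103/103 = 1

Summary (fraction, with percent):

explained: PC1 0.534 (53.4%), PC2 0.4078 (40.78%), PC3 0.0583 (5.83%);  cumulative: 0.534, 0.9417, 1


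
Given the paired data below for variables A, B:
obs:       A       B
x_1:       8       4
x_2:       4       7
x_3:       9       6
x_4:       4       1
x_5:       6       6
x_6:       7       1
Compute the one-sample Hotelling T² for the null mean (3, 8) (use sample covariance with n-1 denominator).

Step 1 — sample mean vector:
  mean(A) = (8 + 4 + 9 + 4 + 6 + 7) / 6 = 38/6 = 6.3333
  mean(B) = (4 + 7 + 6 + 1 + 6 + 1) / 6 = 25/6 = 4.1667
  x̄ = (6.3333, 4.1667),  deviation x̄ - mu_0 = (6.3333, 4.1667) - (3, 8) = (3.3333, -3.8333).

Step 2 — sample covariance matrix, S[i,j] = (1/(n-1)) · Σ_k (x_{k,i} - mean_i) · (x_{k,j} - mean_j), divisor n-1 = 5:
  S[A,A] = ((1.6667)·(1.6667) + (-2.3333)·(-2.3333) + (2.6667)·(2.6667) + (-2.3333)·(-2.3333) + (-0.3333)·(-0.3333) + (0.6667)·(0.6667)) / 5 = 21.3333/5 = 4.2667
  S[A,B] = ((1.6667)·(-0.1667) + (-2.3333)·(2.8333) + (2.6667)·(1.8333) + (-2.3333)·(-3.1667) + (-0.3333)·(1.8333) + (0.6667)·(-3.1667)) / 5 = 2.6667/5 = 0.5333
  S[B,B] = ((-0.1667)·(-0.1667) + (2.8333)·(2.8333) + (1.8333)·(1.8333) + (-3.1667)·(-3.1667) + (1.8333)·(1.8333) + (-3.1667)·(-3.1667)) / 5 = 34.8333/5 = 6.9667
  S = [[4.2667, 0.5333],
 [0.5333, 6.9667]].

Step 3 — invert S. det(S) = 4.2667·6.9667 - (0.5333)² = 29.44.
  S^{-1} = (1/det) · [[d, -b], [-b, a]] = [[0.2366, -0.0181],
 [-0.0181, 0.1449]].

Step 4 — quadratic form (x̄ - mu_0)^T · S^{-1} · (x̄ - mu_0):
  S^{-1} · (x̄ - mu_0) = (0.8582, -0.6159),
  (x̄ - mu_0)^T · [...] = (3.3333)·(0.8582) + (-3.8333)·(-0.6159) = 5.2219.

Step 5 — scale by n: T² = 6 · 5.2219 = 31.3315.

T² ≈ 31.3315


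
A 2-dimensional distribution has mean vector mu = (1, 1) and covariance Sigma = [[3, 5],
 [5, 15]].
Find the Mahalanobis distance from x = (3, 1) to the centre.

Step 1 — centre the observation: (x - mu) = (2, 0).

Step 2 — invert Sigma. det(Sigma) = 3·15 - (5)² = 20.
  Sigma^{-1} = (1/det) · [[d, -b], [-b, a]] = [[0.75, -0.25],
 [-0.25, 0.15]].

Step 3 — form the quadratic (x - mu)^T · Sigma^{-1} · (x - mu):
  Sigma^{-1} · (x - mu) = (1.5, -0.5).
  (x - mu)^T · [Sigma^{-1} · (x - mu)] = (2)·(1.5) + (0)·(-0.5) = 3.

Step 4 — take square root: d = √(3) ≈ 1.7321.

d(x, mu) = √(3) ≈ 1.7321


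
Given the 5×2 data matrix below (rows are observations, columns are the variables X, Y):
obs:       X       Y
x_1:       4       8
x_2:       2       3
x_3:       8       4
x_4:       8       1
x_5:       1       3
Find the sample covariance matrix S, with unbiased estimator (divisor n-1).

Step 1 — column means:
  mean(X) = (4 + 2 + 8 + 8 + 1) / 5 = 23/5 = 4.6
  mean(Y) = (8 + 3 + 4 + 1 + 3) / 5 = 19/5 = 3.8

Step 2 — sample covariance S[i,j] = (1/(n-1)) · Σ_k (x_{k,i} - mean_i) · (x_{k,j} - mean_j), with n-1 = 4.
  S[X,X] = ((-0.6)·(-0.6) + (-2.6)·(-2.6) + (3.4)·(3.4) + (3.4)·(3.4) + (-3.6)·(-3.6)) / 4 = 43.2/4 = 10.8
  S[X,Y] = ((-0.6)·(4.2) + (-2.6)·(-0.8) + (3.4)·(0.2) + (3.4)·(-2.8) + (-3.6)·(-0.8)) / 4 = -6.4/4 = -1.6
  S[Y,Y] = ((4.2)·(4.2) + (-0.8)·(-0.8) + (0.2)·(0.2) + (-2.8)·(-2.8) + (-0.8)·(-0.8)) / 4 = 26.8/4 = 6.7

S is symmetric (S[j,i] = S[i,j]). Assembling:

S = [[10.8, -1.6],
 [-1.6, 6.7]]


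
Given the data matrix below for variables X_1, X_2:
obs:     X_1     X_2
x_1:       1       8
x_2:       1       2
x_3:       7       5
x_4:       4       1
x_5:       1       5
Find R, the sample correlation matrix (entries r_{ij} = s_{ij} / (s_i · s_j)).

Step 1 — column means:
  mean(X_1) = (1 + 1 + 7 + 4 + 1) / 5 = 14/5 = 2.8
  mean(X_2) = (8 + 2 + 5 + 1 + 5) / 5 = 21/5 = 4.2

Step 2 — sample variances and covariances s[i,j] = (1/(n-1)) · Σ_k (x_{k,i} - mean_i) · (x_{k,j} - mean_j), with n-1 = 4:
  s[X_1,X_1] = ((-1.8)·(-1.8) + (-1.8)·(-1.8) + (4.2)·(4.2) + (1.2)·(1.2) + (-1.8)·(-1.8)) / 4 = 28.8/4 = 7.2
  s[X_1,X_2] = ((-1.8)·(3.8) + (-1.8)·(-2.2) + (4.2)·(0.8) + (1.2)·(-3.2) + (-1.8)·(0.8)) / 4 = -4.8/4 = -1.2
  s[X_2,X_2] = ((3.8)·(3.8) + (-2.2)·(-2.2) + (0.8)·(0.8) + (-3.2)·(-3.2) + (0.8)·(0.8)) / 4 = 30.8/4 = 7.7
  Sample standard deviations s_i = √(s[i,i]):
  s(X_1) = √(7.2) = 2.6833
  s(X_2) = √(7.7) = 2.7749

Step 3 — r_{ij} = s_{ij} / (s_i · s_j):
  r[X_1,X_1] = 1 (diagonal).
  r[X_1,X_2] = -1.2 / (2.6833 · 2.7749) = -1.2 / 7.4458 = -0.1612
  r[X_2,X_2] = 1 (diagonal).

R is symmetric with unit diagonal. Assembling:

R = [[1, -0.1612],
 [-0.1612, 1]]


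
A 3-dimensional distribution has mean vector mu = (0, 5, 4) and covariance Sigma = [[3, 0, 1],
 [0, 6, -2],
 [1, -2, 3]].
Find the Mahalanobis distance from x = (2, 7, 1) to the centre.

Step 1 — centre the observation: (x - mu) = (2, 2, -3).

Step 2 — invert Sigma (cofactor / det for 3×3, or solve directly):
  Sigma^{-1} = [[0.3889, -0.0556, -0.1667],
 [-0.0556, 0.2222, 0.1667],
 [-0.1667, 0.1667, 0.5]].

Step 3 — form the quadratic (x - mu)^T · Sigma^{-1} · (x - mu):
  Sigma^{-1} · (x - mu) = (1.1667, -0.1667, -1.5).
  (x - mu)^T · [Sigma^{-1} · (x - mu)] = (2)·(1.1667) + (2)·(-0.1667) + (-3)·(-1.5) = 6.5.

Step 4 — take square root: d = √(6.5) ≈ 2.5495.

d(x, mu) = √(6.5) ≈ 2.5495


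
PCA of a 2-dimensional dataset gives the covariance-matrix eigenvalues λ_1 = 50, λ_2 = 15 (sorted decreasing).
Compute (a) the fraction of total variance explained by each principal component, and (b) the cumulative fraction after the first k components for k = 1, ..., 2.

Step 1 — total variance = trace(Sigma) = Σ λ_i = 50 + 15 = 65.

Step 2 — fraction explained by component i = λ_i / Σ λ:
  PC1: 50/65 = 0.7692
  PC2: 15/65 = 0.2308

Step 3 — cumulative fraction after k components = (λ_1 + ... + λ_k) / Σ λ:
  k = 1: 50/65 = 0.7692
  k = 2: (50 + 15)/65 = 65/65 = 1

Summary (fraction, with percent):

explained: PC1 0.7692 (76.92%), PC2 0.2308 (23.08%);  cumulative: 0.7692, 1


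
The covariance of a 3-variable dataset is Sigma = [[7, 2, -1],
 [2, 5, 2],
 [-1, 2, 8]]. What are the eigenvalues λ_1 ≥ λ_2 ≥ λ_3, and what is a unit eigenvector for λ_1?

Step 1 — characteristic polynomial p(λ) = det(λI - Sigma) = λ³ - tr·λ² + c_1·λ - det, where tr = trace, c_1 = sum of the principal 2×2 minors, det = det(Sigma):
  tr = 7 + 5 + 8 = 20,
  c_1 = (7·5 - (2)²) + (7·8 - (-1)²) + (5·8 - (2)²) = 31 + 55 + 36 = 122,
  det = 7·(5·8 - (2)²) - (2)·((2)·8 - (2)·(-1)) + (-1)·((2)·(2) - 5·(-1)) = 7·(36) - (2)·(18) + (-1)·(9) = 207.
  So p(λ) = λ³ - 20λ² + 122λ - 207.
Step 2 — look for an integer root (rational root theorem: any rational root is an integer divisor of 207). Testing λ = 9:
  p(9) = 729 - 1620 + 1098 - 207 = 0  ✓
  Dividing out (λ - 9): p(λ) = (λ - 9)(λ² - 11λ + 23).
Step 3 — remaining eigenvalues from the quadratic λ² - 11λ + 23 = 0:
  Δ = 11² - 4·23 = 121 - 92 = 29,  λ = (11 ± √29)/2 = (11 ± 5.3852)/2 ≈ 8.1926 or 2.8074.
  Sorted: λ_1 = 9,  λ_2 = 8.1926,  λ_3 = 2.8074  (check: sum = 20 = tr ✓).

Step 4 — unit eigenvector for λ_1 = 9: v spans the null space of (Sigma - λ_1 I), whose rows are
  r_1 = (-2, 2, -1),  r_2 = (2, -4, 2),  r_3 = (-1, 2, -1).
  v is orthogonal to every row, so take v ∝ r_1 × r_2 = ((2)·(2) - (-1)·(-4), (-1)·(2) - (-2)·(2), (-2)·(-4) - (2)·(2)) = (0, 2, 4).
  Rescale (divide by 2): u = (0, 1, 2).
  ||u|| = √((0)² + (1)² + (2)²) = √(5) ≈ 2.2361,  v_1 = u/||u|| ≈ (0, 0.4472, 0.8944) (||v_1|| = 1).

λ_1 = 9,  λ_2 = 8.1926,  λ_3 = 2.8074;  v_1 ≈ (0, 0.4472, 0.8944)


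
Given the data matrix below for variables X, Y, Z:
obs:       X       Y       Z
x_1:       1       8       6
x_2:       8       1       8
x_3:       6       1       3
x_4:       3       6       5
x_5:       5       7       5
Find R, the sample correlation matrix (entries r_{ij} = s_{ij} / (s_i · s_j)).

Step 1 — column means:
  mean(X) = (1 + 8 + 6 + 3 + 5) / 5 = 23/5 = 4.6
  mean(Y) = (8 + 1 + 1 + 6 + 7) / 5 = 23/5 = 4.6
  mean(Z) = (6 + 8 + 3 + 5 + 5) / 5 = 27/5 = 5.4

Step 2 — sample variances and covariances s[i,j] = (1/(n-1)) · Σ_k (x_{k,i} - mean_i) · (x_{k,j} - mean_j), with n-1 = 4:
  s[X,X] = ((-3.6)·(-3.6) + (3.4)·(3.4) + (1.4)·(1.4) + (-1.6)·(-1.6) + (0.4)·(0.4)) / 4 = 29.2/4 = 7.3
  s[X,Y] = ((-3.6)·(3.4) + (3.4)·(-3.6) + (1.4)·(-3.6) + (-1.6)·(1.4) + (0.4)·(2.4)) / 4 = -30.8/4 = -7.7
  s[X,Z] = ((-3.6)·(0.6) + (3.4)·(2.6) + (1.4)·(-2.4) + (-1.6)·(-0.4) + (0.4)·(-0.4)) / 4 = 3.8/4 = 0.95
  s[Y,Y] = ((3.4)·(3.4) + (-3.6)·(-3.6) + (-3.6)·(-3.6) + (1.4)·(1.4) + (2.4)·(2.4)) / 4 = 45.2/4 = 11.3
  s[Y,Z] = ((3.4)·(0.6) + (-3.6)·(2.6) + (-3.6)·(-2.4) + (1.4)·(-0.4) + (2.4)·(-0.4)) / 4 = -0.2/4 = -0.05
  s[Z,Z] = ((0.6)·(0.6) + (2.6)·(2.6) + (-2.4)·(-2.4) + (-0.4)·(-0.4) + (-0.4)·(-0.4)) / 4 = 13.2/4 = 3.3
  Sample standard deviations s_i = √(s[i,i]):
  s(X) = √(7.3) = 2.7019
  s(Y) = √(11.3) = 3.3615
  s(Z) = √(3.3) = 1.8166

Step 3 — r_{ij} = s_{ij} / (s_i · s_j):
  r[X,X] = 1 (diagonal).
  r[X,Y] = -7.7 / (2.7019 · 3.3615) = -7.7 / 9.0824 = -0.8478
  r[X,Z] = 0.95 / (2.7019 · 1.8166) = 0.95 / 4.9082 = 0.1936
  r[Y,Y] = 1 (diagonal).
  r[Y,Z] = -0.05 / (3.3615 · 1.8166) = -0.05 / 6.1066 = -0.0082
  r[Z,Z] = 1 (diagonal).

R is symmetric with unit diagonal. Assembling:

R = [[1, -0.8478, 0.1936],
 [-0.8478, 1, -0.0082],
 [0.1936, -0.0082, 1]]


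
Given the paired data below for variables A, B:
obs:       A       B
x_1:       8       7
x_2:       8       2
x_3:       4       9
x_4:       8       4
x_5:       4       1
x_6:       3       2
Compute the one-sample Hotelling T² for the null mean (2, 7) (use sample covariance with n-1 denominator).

Step 1 — sample mean vector:
  mean(A) = (8 + 8 + 4 + 8 + 4 + 3) / 6 = 35/6 = 5.8333
  mean(B) = (7 + 2 + 9 + 4 + 1 + 2) / 6 = 25/6 = 4.1667
  x̄ = (5.8333, 4.1667),  deviation x̄ - mu_0 = (5.8333, 4.1667) - (2, 7) = (3.8333, -2.8333).

Step 2 — sample covariance matrix, S[i,j] = (1/(n-1)) · Σ_k (x_{k,i} - mean_i) · (x_{k,j} - mean_j), divisor n-1 = 5:
  S[A,A] = ((2.1667)·(2.1667) + (2.1667)·(2.1667) + (-1.8333)·(-1.8333) + (2.1667)·(2.1667) + (-1.8333)·(-1.8333) + (-2.8333)·(-2.8333)) / 5 = 28.8333/5 = 5.7667
  S[A,B] = ((2.1667)·(2.8333) + (2.1667)·(-2.1667) + (-1.8333)·(4.8333) + (2.1667)·(-0.1667) + (-1.8333)·(-3.1667) + (-2.8333)·(-2.1667)) / 5 = 4.1667/5 = 0.8333
  S[B,B] = ((2.8333)·(2.8333) + (-2.1667)·(-2.1667) + (4.8333)·(4.8333) + (-0.1667)·(-0.1667) + (-3.1667)·(-3.1667) + (-2.1667)·(-2.1667)) / 5 = 50.8333/5 = 10.1667
  S = [[5.7667, 0.8333],
 [0.8333, 10.1667]].

Step 3 — invert S. det(S) = 5.7667·10.1667 - (0.8333)² = 57.9333.
  S^{-1} = (1/det) · [[d, -b], [-b, a]] = [[0.1755, -0.0144],
 [-0.0144, 0.0995]].

Step 4 — quadratic form (x̄ - mu_0)^T · S^{-1} · (x̄ - mu_0):
  S^{-1} · (x̄ - mu_0) = (0.7135, -0.3372),
  (x̄ - mu_0)^T · [...] = (3.8333)·(0.7135) + (-2.8333)·(-0.3372) = 3.6903.

Step 5 — scale by n: T² = 6 · 3.6903 = 22.1415.

T² ≈ 22.1415
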